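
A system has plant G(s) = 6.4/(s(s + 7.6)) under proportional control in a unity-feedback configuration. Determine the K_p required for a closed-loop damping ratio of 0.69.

K_p = 4.74

Closed-loop characteristic equation: s² + 7.6s + K_p·6.4 = 0.
So ω_n = √(6.4K_p) and 2ζω_n = 7.6, giving ζ = 7.6/(2√(6.4K_p)).
Setting ζ = 0.69: √(6.4K_p) = 7.6/(2·0.69) = 5.507, so K_p = 30.33/6.4 = 4.74.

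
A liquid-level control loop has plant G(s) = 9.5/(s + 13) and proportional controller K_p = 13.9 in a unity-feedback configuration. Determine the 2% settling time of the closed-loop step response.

T_s ≈ 0.0276 s

Closed-loop transfer function: T(s) = K_p·G(s)/(1 + K_p·G(s)) = 132.1/(s + 13 + 132.1) = 132.1/(s + 145.1).
Time constant τ = 1/145.1 = 0.006894 s, so the 2% settling time is about 4τ = 0.0276 s.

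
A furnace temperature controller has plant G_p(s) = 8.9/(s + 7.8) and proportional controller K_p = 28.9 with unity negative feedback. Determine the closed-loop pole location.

s = -265

Closed-loop transfer function: T(s) = K_p·G_p(s)/(1 + K_p·G_p(s)) = 257.2/(s + 7.8 + 257.2) = 257.2/(s + 265).
The closed-loop pole is at s = −265.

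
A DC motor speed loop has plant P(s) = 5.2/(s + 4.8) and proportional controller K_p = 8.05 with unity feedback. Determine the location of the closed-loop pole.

Closed-loop transfer function: T(s) = K_p·P(s)/(1 + K_p·P(s)) = 41.86/(s + 4.8 + 41.86) = 41.86/(s + 46.66).
The closed-loop pole is at s = −46.66.

s = -46.66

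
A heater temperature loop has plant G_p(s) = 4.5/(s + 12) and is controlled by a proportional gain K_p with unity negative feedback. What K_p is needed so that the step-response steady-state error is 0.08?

The loop is type 0, so e_ss(step) = 1/(1 + K_pos) with K_pos = K_p·G_p(0).
G_p(0) = 0.375. Require 1/(1 + K_p·0.375) = 0.08, so 1 + 0.375·K_p = 12.5.
K_p = (12.5 − 1)/0.375 = 30.7.

K_p = 30.7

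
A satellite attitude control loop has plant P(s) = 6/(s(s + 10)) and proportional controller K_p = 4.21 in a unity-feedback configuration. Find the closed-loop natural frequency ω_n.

1 + K_p·P(s) = 0 gives s² + 10s + 25.26 = 0.
Matching s² + 2ζω_n s + ω_n²: ω_n = √25.26 = 5.026 rad/s and 2ζω_n = 10, so ζ = 10/(2·5.026) = 0.995.

ω_n = 5.03 rad/s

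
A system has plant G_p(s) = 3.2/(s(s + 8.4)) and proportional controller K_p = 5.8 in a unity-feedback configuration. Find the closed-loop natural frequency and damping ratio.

1 + K_p·G_p(s) = 0 gives s² + 8.4s + 18.56 = 0.
So ω_n² = 18.56 ⇒ ω_n = 4.308 rad/s, and ζ = 8.4/(2ω_n) = 0.975.

ω_n = 4.31 rad/s, ζ = 0.975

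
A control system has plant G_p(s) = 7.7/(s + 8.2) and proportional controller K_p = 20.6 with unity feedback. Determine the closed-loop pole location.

s = -166.8

Closed-loop transfer function: T(s) = K_p·G_p(s)/(1 + K_p·G_p(s)) = 158.6/(s + 8.2 + 158.6) = 158.6/(s + 166.8).
The closed-loop pole is at s = −166.8.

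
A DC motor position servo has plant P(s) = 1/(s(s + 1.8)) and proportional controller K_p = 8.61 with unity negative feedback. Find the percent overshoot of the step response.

From 1 + K_pP(s) = 0: s² + 1.8s + 8.61 = 0 ⇒ ω_n = 2.934, ζ = 0.3067.
%OS = 100·exp(−πζ/√(1−ζ²)) = 100·exp(−π·0.3067/√0.9059) = 36.3%.

36.3%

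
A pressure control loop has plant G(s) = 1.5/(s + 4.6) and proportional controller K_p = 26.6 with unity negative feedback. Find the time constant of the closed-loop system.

Closed-loop transfer function: T(s) = K_p·G(s)/(1 + K_p·G(s)) = 39.9/(s + 4.6 + 39.9) = 39.9/(s + 44.5).
Time constant τ = 1/44.5 = 0.0225 s.

τ = 0.0225 s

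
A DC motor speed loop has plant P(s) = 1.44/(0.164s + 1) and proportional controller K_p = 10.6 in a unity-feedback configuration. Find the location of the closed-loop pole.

s = -99.17

Closed loop: T(s) = K_p·P/(1+K_p·P) = 15.26/(0.164s + 1 + 15.26), with pole at s = −(1 + 15.26)/0.164 = −99.17.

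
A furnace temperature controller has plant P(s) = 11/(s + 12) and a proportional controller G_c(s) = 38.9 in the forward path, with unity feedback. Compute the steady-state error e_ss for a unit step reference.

0.0273

The loop is type 0. Static position error constant K_pos = G_c(0)·P(0) = 38.9·0.9167 = 35.66.
Steady-state error to a unit step: e_ss = 1/(1+K_pos) = 1/36.66 = 0.0273.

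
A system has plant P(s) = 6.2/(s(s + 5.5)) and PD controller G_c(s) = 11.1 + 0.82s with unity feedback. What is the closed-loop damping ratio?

Forward path: (11.1 + 0.82s)·6.2/(s(s+5.5)). The closed-loop characteristic equation is s² + (5.5 + 6.2·0.82)s + 6.2·11.1 = 0.
That is s² + 10.58s + 68.82 = 0, so ω_n = 8.296 rad/s and ζ = 10.58/(2·8.296) = 0.6379.

ζ = 0.638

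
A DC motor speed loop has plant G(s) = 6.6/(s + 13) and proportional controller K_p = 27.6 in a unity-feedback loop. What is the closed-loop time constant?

τ = 0.00512 s

Closed-loop transfer function: T(s) = K_p·G(s)/(1 + K_p·G(s)) = 182.2/(s + 13 + 182.2) = 182.2/(s + 195.2).
Time constant τ = 1/195.2 = 0.00512 s.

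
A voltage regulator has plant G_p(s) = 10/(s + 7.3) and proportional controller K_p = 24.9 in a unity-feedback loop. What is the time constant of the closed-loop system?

Closed-loop transfer function: T(s) = K_p·G_p(s)/(1 + K_p·G_p(s)) = 249/(s + 7.3 + 249) = 249/(s + 256.3).
Time constant τ = 1/256.3 = 0.0039 s.

τ = 0.0039 s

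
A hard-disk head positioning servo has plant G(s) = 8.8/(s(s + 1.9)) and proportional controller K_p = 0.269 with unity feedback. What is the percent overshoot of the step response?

8.49%

Closed-loop characteristic equation: s² + 1.9s + 2.367 = 0, so ω_n = 1.539 rad/s and ζ = 1.9/(2·1.539) = 0.6175.
%OS = 100·exp(−πζ/√(1−ζ²)) = 100·exp(−π·0.6175/√0.6187) = 8.49%.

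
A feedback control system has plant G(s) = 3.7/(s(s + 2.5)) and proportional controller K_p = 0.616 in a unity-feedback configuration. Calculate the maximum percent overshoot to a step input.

The closed-loop denominator s² + 2.5s + 2.279 gives ω_n = √2.279 = 1.51 and ζ = 2.5/(2ω_n) = 0.828.
%OS = 100·exp(−πζ/√(1−ζ²)) = 100·exp(−π·0.828/√0.3145) = 0.967%.

0.967%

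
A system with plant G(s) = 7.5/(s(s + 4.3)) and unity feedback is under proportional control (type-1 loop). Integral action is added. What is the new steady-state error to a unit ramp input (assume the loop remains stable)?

0

The integrator raises the loop to type 2, so K_v → ∞ and e_ss to a ramp is zero.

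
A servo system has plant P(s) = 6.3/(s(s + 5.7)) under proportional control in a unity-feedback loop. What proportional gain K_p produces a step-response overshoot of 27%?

From %OS = 100·exp(−πζ/√(1−ζ²)) = 27%, ζ = −ln(0.27)/√(π²+ln²(0.27)) = 0.3847.
Characteristic equation s² + 5.7s + 6.3K_p = 0 gives ζ = 5.7/(2√(6.3K_p)).
Setting ζ = 0.3847: √(6.3K_p) = 5.7/(2·0.3847) = 7.408, so K_p = 54.88/6.3 = 8.71.

K_p = 8.71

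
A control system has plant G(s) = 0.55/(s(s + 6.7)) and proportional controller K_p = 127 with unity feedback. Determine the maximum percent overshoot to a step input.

Closed-loop characteristic equation: s² + 6.7s + 69.85 = 0, so ω_n = 8.358 rad/s and ζ = 6.7/(2·8.358) = 0.4008.
%OS = 100·exp(−πζ/√(1−ζ²)) = 100·exp(−π·0.4008/√0.8393) = 25.3%.

25.3%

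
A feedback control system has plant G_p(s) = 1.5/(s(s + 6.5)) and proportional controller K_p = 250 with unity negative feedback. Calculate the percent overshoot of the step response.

The closed-loop denominator s² + 6.5s + 375 gives ω_n = √375 = 19.36 and ζ = 6.5/(2ω_n) = 0.1678.
%OS = 100·exp(−πζ/√(1−ζ²)) = 100·exp(−π·0.1678/√0.9718) = 58.6%.

58.6%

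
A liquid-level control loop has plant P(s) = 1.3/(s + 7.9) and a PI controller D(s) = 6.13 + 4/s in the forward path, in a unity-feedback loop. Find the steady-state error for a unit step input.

The open loop D(s)P(s) has a pole at the origin (type 1), so the static position error constant is infinite and e_ss = 1/(1+∞) = 0.

0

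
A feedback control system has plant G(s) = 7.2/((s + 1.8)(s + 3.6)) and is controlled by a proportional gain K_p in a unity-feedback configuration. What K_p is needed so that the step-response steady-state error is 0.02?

For a type-0 loop with proportional control, e_ss = 1/(1 + K_p·G(0)).
G(0) = 1.111. Require 1/(1 + K_p·1.111) = 0.02, so 1 + 1.111·K_p = 50.
K_p = (50 − 1)/1.111 = 44.1.

K_p = 44.1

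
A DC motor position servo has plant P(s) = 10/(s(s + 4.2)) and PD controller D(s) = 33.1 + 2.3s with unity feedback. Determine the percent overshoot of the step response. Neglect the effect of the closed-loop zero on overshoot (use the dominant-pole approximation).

2.91%

Forward path: (33.1 + 2.3s)·10/(s(s+4.2)). The closed-loop characteristic equation is s² + (4.2 + 10·2.3)s + 10·33.1 = 0.
That is s² + 27.2s + 331 = 0, so ω_n = 18.19 rad/s and ζ = 27.2/(2·18.19) = 0.7475.
%OS = 100·exp(−πζ/√(1−ζ²)) = 2.91%.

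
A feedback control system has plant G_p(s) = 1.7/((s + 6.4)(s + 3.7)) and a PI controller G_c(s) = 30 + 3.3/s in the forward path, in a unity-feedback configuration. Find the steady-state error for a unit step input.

The open loop G_c(s)G_p(s) has a pole at the origin (type 1), so the static position error constant is infinite and e_ss = 1/(1+∞) = 0.

0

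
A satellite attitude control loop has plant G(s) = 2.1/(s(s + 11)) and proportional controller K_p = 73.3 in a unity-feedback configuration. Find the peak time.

T_p = 0.282 s

From 1 + K_pG(s) = 0: s² + 11s + 153.9 = 0 ⇒ ω_n = 12.41, ζ = 0.4433.
Damped frequency ω_d = ω_n√(1−ζ²) = 11.12 rad/s, so peak time T_p = π/ω_d = 0.282 s.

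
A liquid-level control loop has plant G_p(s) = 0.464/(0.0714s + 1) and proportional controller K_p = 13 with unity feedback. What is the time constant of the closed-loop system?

Closed loop: T(s) = K_p·G_p/(1+K_p·G_p) = 6.032/(0.0714s + 1 + 6.032), with pole at s = −(1 + 6.032)/0.0714 = −98.49.
Closed-loop time constant τ = 1/98.49 = 0.0102 s.

τ = 0.0102 s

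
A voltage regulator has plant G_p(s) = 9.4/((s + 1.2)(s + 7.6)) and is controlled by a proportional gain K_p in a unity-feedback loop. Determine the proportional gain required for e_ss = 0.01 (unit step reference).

K_p = 96.1

The loop is type 0, so e_ss(step) = 1/(1 + K_pos) with K_pos = K_p·G_p(0).
G_p(0) = 1.031. Require 1/(1 + K_p·1.031) = 0.01, so 1 + 1.031·K_p = 100.
K_p = (100 − 1)/1.031 = 96.1.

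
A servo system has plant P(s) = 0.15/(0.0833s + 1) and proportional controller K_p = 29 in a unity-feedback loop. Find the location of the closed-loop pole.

Closed loop: T(s) = K_p·P/(1+K_p·P) = 4.35/(0.0833s + 1 + 4.35), with pole at s = −(1 + 4.35)/0.0833 = −64.23.

s = -64.23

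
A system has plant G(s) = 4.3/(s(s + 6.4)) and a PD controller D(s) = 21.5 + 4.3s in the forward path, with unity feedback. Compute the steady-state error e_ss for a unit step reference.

0

The open loop D(s)G(s) has a pole at the origin (type 1), so the static position error constant is infinite and e_ss = 1/(1+∞) = 0.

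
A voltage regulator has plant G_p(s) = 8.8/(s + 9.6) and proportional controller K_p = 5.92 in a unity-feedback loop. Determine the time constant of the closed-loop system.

Closed-loop transfer function: T(s) = K_p·G_p(s)/(1 + K_p·G_p(s)) = 52.1/(s + 9.6 + 52.1) = 52.1/(s + 61.7).
Time constant τ = 1/61.7 = 0.0162 s.

τ = 0.0162 s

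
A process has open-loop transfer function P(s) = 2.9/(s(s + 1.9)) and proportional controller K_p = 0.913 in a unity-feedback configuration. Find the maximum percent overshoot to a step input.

10.4%

Closed-loop characteristic equation: s² + 1.9s + 2.648 = 0, so ω_n = 1.627 rad/s and ζ = 1.9/(2·1.627) = 0.5838.
%OS = 100·exp(−πζ/√(1−ζ²)) = 100·exp(−π·0.5838/√0.6591) = 10.4%.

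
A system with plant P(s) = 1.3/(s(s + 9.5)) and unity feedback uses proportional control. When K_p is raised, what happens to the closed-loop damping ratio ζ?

decrease

ζ = 9.5/(2√(1.3K_p)); increasing K_p raises the denominator, so ζ falls.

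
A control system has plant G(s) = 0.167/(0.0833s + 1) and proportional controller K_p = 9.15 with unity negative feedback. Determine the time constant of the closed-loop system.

τ = 0.033 s

Closed loop: T(s) = K_p·G/(1+K_p·G) = 1.528/(0.0833s + 1 + 1.528), with pole at s = −(1 + 1.528)/0.0833 = −30.35.
Closed-loop time constant τ = 1/30.35 = 0.033 s.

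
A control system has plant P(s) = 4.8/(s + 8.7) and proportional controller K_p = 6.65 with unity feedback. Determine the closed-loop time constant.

Closed-loop transfer function: T(s) = K_p·P(s)/(1 + K_p·P(s)) = 31.92/(s + 8.7 + 31.92) = 31.92/(s + 40.62).
Time constant τ = 1/40.62 = 0.0246 s.

τ = 0.0246 s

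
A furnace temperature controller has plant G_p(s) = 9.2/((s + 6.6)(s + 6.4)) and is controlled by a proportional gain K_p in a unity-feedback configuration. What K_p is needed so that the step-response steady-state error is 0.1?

The loop is type 0, so e_ss(step) = 1/(1 + K_pos) with K_pos = K_p·G_p(0).
G_p(0) = 0.2178. Require 1/(1 + K_p·0.2178) = 0.1, so 1 + 0.2178·K_p = 10.
K_p = (10 − 1)/0.2178 = 41.3.

K_p = 41.3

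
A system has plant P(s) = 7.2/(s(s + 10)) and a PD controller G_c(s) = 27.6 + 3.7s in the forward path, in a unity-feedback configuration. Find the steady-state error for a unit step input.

0

The open loop G_c(s)P(s) has a pole at the origin (type 1), so the static position error constant is infinite and e_ss = 1/(1+∞) = 0.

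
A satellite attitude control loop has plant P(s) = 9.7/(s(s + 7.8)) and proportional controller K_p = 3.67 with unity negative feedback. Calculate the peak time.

The closed-loop denominator s² + 7.8s + 35.6 gives ω_n = √35.6 = 5.966 and ζ = 7.8/(2ω_n) = 0.6537.
Damped frequency ω_d = ω_n√(1−ζ²) = 4.515 rad/s, so peak time T_p = π/ω_d = 0.696 s.

T_p = 0.696 s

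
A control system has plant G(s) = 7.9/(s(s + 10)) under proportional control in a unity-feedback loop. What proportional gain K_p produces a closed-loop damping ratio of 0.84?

K_p = 4.48

Closed-loop characteristic equation: s² + 10s + K_p·7.9 = 0.
So ω_n = √(7.9K_p) and 2ζω_n = 10, giving ζ = 10/(2√(7.9K_p)).
Setting ζ = 0.84: √(7.9K_p) = 10/(2·0.84) = 5.952, so K_p = 35.43/7.9 = 4.48.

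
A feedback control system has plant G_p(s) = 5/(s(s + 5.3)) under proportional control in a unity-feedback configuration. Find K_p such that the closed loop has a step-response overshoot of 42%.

K_p = 19.8

From %OS = 100·exp(−πζ/√(1−ζ²)) = 42%, ζ = −ln(0.42)/√(π²+ln²(0.42)) = 0.2662.
Characteristic equation s² + 5.3s + 5K_p = 0 gives ζ = 5.3/(2√(5K_p)).
Setting ζ = 0.2662: √(5K_p) = 5.3/(2·0.2662) = 9.956, so K_p = 99.12/5 = 19.8.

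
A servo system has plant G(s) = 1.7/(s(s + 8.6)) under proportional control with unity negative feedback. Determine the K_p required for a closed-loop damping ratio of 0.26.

K_p = 161

Closed-loop characteristic equation: s² + 8.6s + K_p·1.7 = 0.
So ω_n = √(1.7K_p) and 2ζω_n = 8.6, giving ζ = 8.6/(2√(1.7K_p)).
Setting ζ = 0.26: √(1.7K_p) = 8.6/(2·0.26) = 16.54, so K_p = 273.5/1.7 = 161.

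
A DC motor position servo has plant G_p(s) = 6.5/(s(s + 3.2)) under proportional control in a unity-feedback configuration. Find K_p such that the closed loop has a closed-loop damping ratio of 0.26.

Closed-loop characteristic equation: s² + 3.2s + K_p·6.5 = 0.
So ω_n = √(6.5K_p) and 2ζω_n = 3.2, giving ζ = 3.2/(2√(6.5K_p)).
Setting ζ = 0.26: √(6.5K_p) = 3.2/(2·0.26) = 6.154, so K_p = 37.87/6.5 = 5.83.

K_p = 5.83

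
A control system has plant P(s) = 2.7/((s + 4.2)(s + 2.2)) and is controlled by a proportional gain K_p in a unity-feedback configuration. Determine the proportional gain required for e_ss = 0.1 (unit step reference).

The loop is type 0, so e_ss(step) = 1/(1 + K_pos) with K_pos = K_p·P(0).
P(0) = 0.2922. Require 1/(1 + K_p·0.2922) = 0.1, so 1 + 0.2922·K_p = 10.
K_p = (10 − 1)/0.2922 = 30.8.

K_p = 30.8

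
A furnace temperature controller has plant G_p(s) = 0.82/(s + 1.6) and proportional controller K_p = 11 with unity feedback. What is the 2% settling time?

T_s ≈ 0.377 s

Closed-loop transfer function: T(s) = K_p·G_p(s)/(1 + K_p·G_p(s)) = 9.02/(s + 1.6 + 9.02) = 9.02/(s + 10.62).
Time constant τ = 1/10.62 = 0.09416 s, so the 2% settling time is about 4τ = 0.377 s.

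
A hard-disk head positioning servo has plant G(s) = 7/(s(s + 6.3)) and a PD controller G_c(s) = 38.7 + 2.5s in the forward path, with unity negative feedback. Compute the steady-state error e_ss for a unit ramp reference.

0.0233

The loop has one pole at the origin (type 1). Velocity error constant K_v = lim_{s→0} s·G_c(s)G(s) = 38.7·7/6.3 = 43.
Steady-state error to a unit ramp: e_ss = 1/K_v = 0.0233.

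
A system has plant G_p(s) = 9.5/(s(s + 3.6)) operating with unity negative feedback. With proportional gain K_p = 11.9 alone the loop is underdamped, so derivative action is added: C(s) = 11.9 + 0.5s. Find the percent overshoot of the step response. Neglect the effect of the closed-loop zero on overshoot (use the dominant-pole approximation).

Forward path: (11.9 + 0.5s)·9.5/(s(s+3.6)). The closed-loop characteristic equation is s² + (3.6 + 9.5·0.5)s + 9.5·11.9 = 0.
That is s² + 8.35s + 113 = 0, so ω_n = 10.63 rad/s and ζ = 8.35/(2·10.63) = 0.3927.
%OS = 100·exp(−πζ/√(1−ζ²)) = 26.1%.

26.1%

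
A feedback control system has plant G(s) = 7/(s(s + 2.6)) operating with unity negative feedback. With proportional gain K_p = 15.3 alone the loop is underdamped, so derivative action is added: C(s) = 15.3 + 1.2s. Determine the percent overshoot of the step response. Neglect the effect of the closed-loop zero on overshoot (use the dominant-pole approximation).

13.9%

Forward path: (15.3 + 1.2s)·7/(s(s+2.6)). The closed-loop characteristic equation is s² + (2.6 + 7·1.2)s + 7·15.3 = 0.
That is s² + 11s + 107.1 = 0, so ω_n = 10.35 rad/s and ζ = 11/(2·10.35) = 0.5315.
%OS = 100·exp(−πζ/√(1−ζ²)) = 13.9%.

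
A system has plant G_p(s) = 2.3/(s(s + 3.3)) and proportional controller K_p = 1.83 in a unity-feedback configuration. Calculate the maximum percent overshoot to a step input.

1.42%

From 1 + K_pG_p(s) = 0: s² + 3.3s + 4.209 = 0 ⇒ ω_n = 2.052, ζ = 0.8043.
%OS = 100·exp(−πζ/√(1−ζ²)) = 100·exp(−π·0.8043/√0.3532) = 1.42%.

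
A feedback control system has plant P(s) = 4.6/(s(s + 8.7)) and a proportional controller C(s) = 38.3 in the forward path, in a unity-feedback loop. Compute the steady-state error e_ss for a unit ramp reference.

The loop has one pole at the origin (type 1). Velocity error constant K_v = lim_{s→0} s·C(s)P(s) = 38.3·4.6/8.7 = 20.25.
Steady-state error to a unit ramp: e_ss = 1/K_v = 0.0494.

0.0494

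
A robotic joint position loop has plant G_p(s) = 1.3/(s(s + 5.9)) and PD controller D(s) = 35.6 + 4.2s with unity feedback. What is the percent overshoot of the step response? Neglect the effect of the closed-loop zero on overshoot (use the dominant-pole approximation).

Forward path: (35.6 + 4.2s)·1.3/(s(s+5.9)). The closed-loop characteristic equation is s² + (5.9 + 1.3·4.2)s + 1.3·35.6 = 0.
That is s² + 11.36s + 46.28 = 0, so ω_n = 6.803 rad/s and ζ = 11.36/(2·6.803) = 0.8349.
%OS = 100·exp(−πζ/√(1−ζ²)) = 0.851%.

0.851%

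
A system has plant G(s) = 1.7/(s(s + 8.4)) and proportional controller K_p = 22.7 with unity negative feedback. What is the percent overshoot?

The closed-loop denominator s² + 8.4s + 38.59 gives ω_n = √38.59 = 6.212 and ζ = 8.4/(2ω_n) = 0.6761.
%OS = 100·exp(−πζ/√(1−ζ²)) = 100·exp(−π·0.6761/√0.5429) = 5.6%.

5.6%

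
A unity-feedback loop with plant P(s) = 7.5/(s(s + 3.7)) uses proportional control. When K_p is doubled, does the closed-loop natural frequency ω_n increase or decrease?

increase

ω_n = √(7.5·K_p), which grows with K_p.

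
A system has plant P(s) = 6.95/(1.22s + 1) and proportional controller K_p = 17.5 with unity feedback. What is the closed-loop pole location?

s = -100.5

Closed loop: T(s) = K_p·P/(1+K_p·P) = 121.6/(1.22s + 1 + 121.6), with pole at s = −(1 + 121.6)/1.22 = −100.5.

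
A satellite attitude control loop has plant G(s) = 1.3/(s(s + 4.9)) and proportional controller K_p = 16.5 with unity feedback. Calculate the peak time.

T_p = 0.799 s

From 1 + K_pG(s) = 0: s² + 4.9s + 21.45 = 0 ⇒ ω_n = 4.631, ζ = 0.529.
Damped frequency ω_d = ω_n√(1−ζ²) = 3.93 rad/s, so peak time T_p = π/ω_d = 0.799 s.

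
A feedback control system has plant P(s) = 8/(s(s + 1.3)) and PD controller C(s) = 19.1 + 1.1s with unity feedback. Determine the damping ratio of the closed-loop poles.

Forward path: (19.1 + 1.1s)·8/(s(s+1.3)). The closed-loop characteristic equation is s² + (1.3 + 8·1.1)s + 8·19.1 = 0.
That is s² + 10.1s + 152.8 = 0, so ω_n = 12.36 rad/s and ζ = 10.1/(2·12.36) = 0.4085.

ζ = 0.409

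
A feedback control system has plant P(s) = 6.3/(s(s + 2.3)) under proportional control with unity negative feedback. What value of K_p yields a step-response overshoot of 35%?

K_p = 2.09

From %OS = 100·exp(−πζ/√(1−ζ²)) = 35%, ζ = −ln(0.35)/√(π²+ln²(0.35)) = 0.3169.
Characteristic equation s² + 2.3s + 6.3K_p = 0 gives ζ = 2.3/(2√(6.3K_p)).
Setting ζ = 0.3169: √(6.3K_p) = 2.3/(2·0.3169) = 3.628, so K_p = 13.17/6.3 = 2.09.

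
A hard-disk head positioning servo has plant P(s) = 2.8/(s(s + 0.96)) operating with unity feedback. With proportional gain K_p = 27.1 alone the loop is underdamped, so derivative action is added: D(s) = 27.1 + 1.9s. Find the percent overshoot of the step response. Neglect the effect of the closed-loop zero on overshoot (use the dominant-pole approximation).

Forward path: (27.1 + 1.9s)·2.8/(s(s+0.96)). The closed-loop characteristic equation is s² + (0.96 + 2.8·1.9)s + 2.8·27.1 = 0.
That is s² + 6.28s + 75.88 = 0, so ω_n = 8.711 rad/s and ζ = 6.28/(2·8.711) = 0.3605.
%OS = 100·exp(−πζ/√(1−ζ²)) = 29.7%.

29.7%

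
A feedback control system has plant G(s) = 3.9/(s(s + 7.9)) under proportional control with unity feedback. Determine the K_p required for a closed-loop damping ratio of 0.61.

K_p = 10.8

Closed-loop characteristic equation: s² + 7.9s + K_p·3.9 = 0.
So ω_n = √(3.9K_p) and 2ζω_n = 7.9, giving ζ = 7.9/(2√(3.9K_p)).
Setting ζ = 0.61: √(3.9K_p) = 7.9/(2·0.61) = 6.475, so K_p = 41.93/3.9 = 10.8.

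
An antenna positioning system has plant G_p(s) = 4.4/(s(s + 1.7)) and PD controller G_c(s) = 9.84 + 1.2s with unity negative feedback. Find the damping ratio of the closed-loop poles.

Forward path: (9.84 + 1.2s)·4.4/(s(s+1.7)). The closed-loop characteristic equation is s² + (1.7 + 4.4·1.2)s + 4.4·9.84 = 0.
That is s² + 6.98s + 43.3 = 0, so ω_n = 6.58 rad/s and ζ = 6.98/(2·6.58) = 0.5304.

ζ = 0.53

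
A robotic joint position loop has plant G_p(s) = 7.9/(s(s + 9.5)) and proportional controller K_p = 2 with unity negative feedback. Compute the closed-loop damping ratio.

ζ = 1.19

With unity feedback the closed-loop characteristic equation is s² + 9.5s + 2·7.9 = s² + 9.5s + 15.8 = 0.
Matching s² + 2ζω_n s + ω_n²: ω_n = √15.8 = 3.975 rad/s and 2ζω_n = 9.5, so ζ = 9.5/(2·3.975) = 1.19.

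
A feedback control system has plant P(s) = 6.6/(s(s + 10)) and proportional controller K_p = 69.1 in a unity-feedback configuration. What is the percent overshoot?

Closed-loop characteristic equation: s² + 10s + 456.1 = 0, so ω_n = 21.36 rad/s and ζ = 10/(2·21.36) = 0.2341.
%OS = 100·exp(−πζ/√(1−ζ²)) = 100·exp(−π·0.2341/√0.9452) = 46.9%.

46.9%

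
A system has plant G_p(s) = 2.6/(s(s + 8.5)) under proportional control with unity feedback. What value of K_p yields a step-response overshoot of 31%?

K_p = 56.9

From %OS = 100·exp(−πζ/√(1−ζ²)) = 31%, ζ = −ln(0.31)/√(π²+ln²(0.31)) = 0.3493.
Characteristic equation s² + 8.5s + 2.6K_p = 0 gives ζ = 8.5/(2√(2.6K_p)).
Setting ζ = 0.3493: √(2.6K_p) = 8.5/(2·0.3493) = 12.17, so K_p = 148/2.6 = 56.9.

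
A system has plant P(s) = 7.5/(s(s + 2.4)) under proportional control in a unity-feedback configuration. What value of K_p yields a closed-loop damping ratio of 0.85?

Closed-loop characteristic equation: s² + 2.4s + K_p·7.5 = 0.
So ω_n = √(7.5K_p) and 2ζω_n = 2.4, giving ζ = 2.4/(2√(7.5K_p)).
Setting ζ = 0.85: √(7.5K_p) = 2.4/(2·0.85) = 1.412, so K_p = 1.993/7.5 = 0.266.

K_p = 0.266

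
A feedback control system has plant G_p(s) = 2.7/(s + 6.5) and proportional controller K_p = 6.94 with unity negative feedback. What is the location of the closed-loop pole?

s = -25.24

Closed-loop transfer function: T(s) = K_p·G_p(s)/(1 + K_p·G_p(s)) = 18.74/(s + 6.5 + 18.74) = 18.74/(s + 25.24).
The closed-loop pole is at s = −25.24.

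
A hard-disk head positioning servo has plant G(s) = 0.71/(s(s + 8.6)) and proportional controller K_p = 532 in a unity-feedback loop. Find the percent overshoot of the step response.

From 1 + K_pG(s) = 0: s² + 8.6s + 377.7 = 0 ⇒ ω_n = 19.44, ζ = 0.2213.
%OS = 100·exp(−πζ/√(1−ζ²)) = 100·exp(−π·0.2213/√0.951) = 49%.

49%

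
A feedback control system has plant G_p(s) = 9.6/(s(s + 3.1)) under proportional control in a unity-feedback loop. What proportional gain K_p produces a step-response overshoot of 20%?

From %OS = 100·exp(−πζ/√(1−ζ²)) = 20%, ζ = −ln(0.2)/√(π²+ln²(0.2)) = 0.4559.
Characteristic equation s² + 3.1s + 9.6K_p = 0 gives ζ = 3.1/(2√(9.6K_p)).
Setting ζ = 0.4559: √(9.6K_p) = 3.1/(2·0.4559) = 3.399, so K_p = 11.56/9.6 = 1.2.

K_p = 1.2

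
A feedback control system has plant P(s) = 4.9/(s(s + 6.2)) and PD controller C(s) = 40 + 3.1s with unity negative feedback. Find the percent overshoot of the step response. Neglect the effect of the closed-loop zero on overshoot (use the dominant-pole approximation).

Forward path: (40 + 3.1s)·4.9/(s(s+6.2)). The closed-loop characteristic equation is s² + (6.2 + 4.9·3.1)s + 4.9·40 = 0.
That is s² + 21.39s + 196 = 0, so ω_n = 14 rad/s and ζ = 21.39/(2·14) = 0.7639.
%OS = 100·exp(−πζ/√(1−ζ²)) = 2.43%.

2.43%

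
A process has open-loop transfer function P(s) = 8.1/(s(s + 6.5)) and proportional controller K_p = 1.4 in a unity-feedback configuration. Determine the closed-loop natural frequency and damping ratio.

ω_n = 3.37 rad/s, ζ = 0.965

With unity feedback the closed-loop characteristic equation is s² + 6.5s + 1.4·8.1 = s² + 6.5s + 11.34 = 0.
So ω_n² = 11.34 ⇒ ω_n = 3.367 rad/s, and ζ = 6.5/(2ω_n) = 0.965.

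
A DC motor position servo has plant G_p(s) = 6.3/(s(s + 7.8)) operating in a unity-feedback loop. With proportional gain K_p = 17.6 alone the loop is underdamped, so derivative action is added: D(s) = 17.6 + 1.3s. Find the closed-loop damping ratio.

Forward path: (17.6 + 1.3s)·6.3/(s(s+7.8)). The closed-loop characteristic equation is s² + (7.8 + 6.3·1.3)s + 6.3·17.6 = 0.
That is s² + 15.99s + 110.9 = 0, so ω_n = 10.53 rad/s and ζ = 15.99/(2·10.53) = 0.7593.

ζ = 0.759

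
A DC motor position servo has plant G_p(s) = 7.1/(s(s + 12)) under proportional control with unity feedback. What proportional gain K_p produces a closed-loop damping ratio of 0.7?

Closed-loop characteristic equation: s² + 12s + K_p·7.1 = 0.
So ω_n = √(7.1K_p) and 2ζω_n = 12, giving ζ = 12/(2√(7.1K_p)).
Setting ζ = 0.7: √(7.1K_p) = 12/(2·0.7) = 8.571, so K_p = 73.47/7.1 = 10.3.

K_p = 10.3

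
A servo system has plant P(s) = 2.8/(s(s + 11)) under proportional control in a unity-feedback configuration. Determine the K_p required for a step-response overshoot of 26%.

K_p = 69.6

From %OS = 100·exp(−πζ/√(1−ζ²)) = 26%, ζ = −ln(0.26)/√(π²+ln²(0.26)) = 0.3941.
Characteristic equation s² + 11s + 2.8K_p = 0 gives ζ = 11/(2√(2.8K_p)).
Setting ζ = 0.3941: √(2.8K_p) = 11/(2·0.3941) = 13.96, so K_p = 194.8/2.8 = 69.6.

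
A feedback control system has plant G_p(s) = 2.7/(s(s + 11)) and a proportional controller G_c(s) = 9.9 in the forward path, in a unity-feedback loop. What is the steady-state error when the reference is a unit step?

The open loop G_c(s)G_p(s) has a pole at the origin (type 1), so the static position error constant is infinite and e_ss = 1/(1+∞) = 0.

0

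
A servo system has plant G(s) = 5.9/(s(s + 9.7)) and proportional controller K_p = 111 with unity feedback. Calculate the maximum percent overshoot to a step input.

The closed-loop denominator s² + 9.7s + 654.9 gives ω_n = √654.9 = 25.59 and ζ = 9.7/(2ω_n) = 0.1895.
%OS = 100·exp(−πζ/√(1−ζ²)) = 100·exp(−π·0.1895/√0.9641) = 54.5%.

54.5%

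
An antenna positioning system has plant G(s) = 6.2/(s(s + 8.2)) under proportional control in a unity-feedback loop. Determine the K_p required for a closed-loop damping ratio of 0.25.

Closed-loop characteristic equation: s² + 8.2s + K_p·6.2 = 0.
So ω_n = √(6.2K_p) and 2ζω_n = 8.2, giving ζ = 8.2/(2√(6.2K_p)).
Setting ζ = 0.25: √(6.2K_p) = 8.2/(2·0.25) = 16.4, so K_p = 269/6.2 = 43.4.

K_p = 43.4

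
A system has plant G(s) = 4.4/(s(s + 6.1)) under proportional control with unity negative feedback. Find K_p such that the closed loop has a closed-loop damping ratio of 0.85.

K_p = 2.93

Closed-loop characteristic equation: s² + 6.1s + K_p·4.4 = 0.
So ω_n = √(4.4K_p) and 2ζω_n = 6.1, giving ζ = 6.1/(2√(4.4K_p)).
Setting ζ = 0.85: √(4.4K_p) = 6.1/(2·0.85) = 3.588, so K_p = 12.88/4.4 = 2.93.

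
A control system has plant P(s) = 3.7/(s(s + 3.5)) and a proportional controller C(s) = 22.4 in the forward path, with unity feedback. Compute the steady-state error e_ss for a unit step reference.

The open loop C(s)P(s) has a pole at the origin (type 1), so the static position error constant is infinite and e_ss = 1/(1+∞) = 0.

0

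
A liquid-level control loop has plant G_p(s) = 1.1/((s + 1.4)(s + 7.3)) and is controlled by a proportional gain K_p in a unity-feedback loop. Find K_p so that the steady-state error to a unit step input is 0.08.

K_p = 107

For a type-0 loop with proportional control, e_ss = 1/(1 + K_p·G_p(0)).
G_p(0) = 0.1076. Require 1/(1 + K_p·0.1076) = 0.08, so 1 + 0.1076·K_p = 12.5.
K_p = (12.5 − 1)/0.1076 = 107.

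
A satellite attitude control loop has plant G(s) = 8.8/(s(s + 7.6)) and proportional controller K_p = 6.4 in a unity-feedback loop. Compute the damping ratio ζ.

The closed-loop denominator is s(s+7.6) + 6.4·8.8 = s² + 7.6s + 56.32.
So ω_n² = 56.32 ⇒ ω_n = 7.505 rad/s, and ζ = 7.6/(2ω_n) = 0.506.

ζ = 0.506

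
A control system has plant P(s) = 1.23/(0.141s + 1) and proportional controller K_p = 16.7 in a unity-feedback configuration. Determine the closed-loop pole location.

s = -152.8

Closed loop: T(s) = K_p·P/(1+K_p·P) = 20.54/(0.141s + 1 + 20.54), with pole at s = −(1 + 20.54)/0.141 = −152.8.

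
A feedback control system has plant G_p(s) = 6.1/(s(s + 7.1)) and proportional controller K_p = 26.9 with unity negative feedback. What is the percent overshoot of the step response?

From 1 + K_pG_p(s) = 0: s² + 7.1s + 164.1 = 0 ⇒ ω_n = 12.81, ζ = 0.2771.
%OS = 100·exp(−πζ/√(1−ζ²)) = 100·exp(−π·0.2771/√0.9232) = 40.4%.

40.4%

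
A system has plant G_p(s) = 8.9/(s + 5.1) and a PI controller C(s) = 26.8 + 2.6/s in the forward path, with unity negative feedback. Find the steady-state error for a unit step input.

The open loop C(s)G_p(s) has a pole at the origin (type 1), so the static position error constant is infinite and e_ss = 1/(1+∞) = 0.

0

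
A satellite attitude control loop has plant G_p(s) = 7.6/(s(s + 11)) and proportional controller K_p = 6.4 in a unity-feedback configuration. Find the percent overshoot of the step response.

The closed-loop denominator s² + 11s + 48.64 gives ω_n = √48.64 = 6.974 and ζ = 11/(2ω_n) = 0.7886.
%OS = 100·exp(−πζ/√(1−ζ²)) = 100·exp(−π·0.7886/√0.3781) = 1.78%.

1.78%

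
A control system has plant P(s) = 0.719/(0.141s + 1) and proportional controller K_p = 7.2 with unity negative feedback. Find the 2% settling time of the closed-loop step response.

Closed loop: T(s) = K_p·P/(1+K_p·P) = 5.177/(0.141s + 1 + 5.177), with pole at s = −(1 + 5.177)/0.141 = −43.81.
τ = 1/43.81 = 0.02283 s, so 2% settling time ≈ 4τ = 0.0913 s.

T_s ≈ 0.0913 s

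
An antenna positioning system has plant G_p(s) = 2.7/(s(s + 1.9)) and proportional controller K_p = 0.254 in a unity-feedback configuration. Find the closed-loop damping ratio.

1 + K_p·G_p(s) = 0 gives s² + 1.9s + 0.6858 = 0.
Matching s² + 2ζω_n s + ω_n²: ω_n = √0.6858 = 0.8281 rad/s and 2ζω_n = 1.9, so ζ = 1.9/(2·0.8281) = 1.15.

ζ = 1.15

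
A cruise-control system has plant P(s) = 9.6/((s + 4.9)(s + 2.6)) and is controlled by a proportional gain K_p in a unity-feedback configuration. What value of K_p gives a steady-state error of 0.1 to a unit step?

Steady-state error for a unit step on this type-0 loop is 1/(1 + K_p·P(0)).
P(0) = 0.7535. Require 1/(1 + K_p·0.7535) = 0.1, so 1 + 0.7535·K_p = 10.
K_p = (10 − 1)/0.7535 = 11.9.

K_p = 11.9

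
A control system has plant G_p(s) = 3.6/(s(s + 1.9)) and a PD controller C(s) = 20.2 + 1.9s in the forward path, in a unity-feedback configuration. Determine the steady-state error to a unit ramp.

0.0261

The loop has one pole at the origin (type 1). Velocity error constant K_v = lim_{s→0} s·C(s)G_p(s) = 20.2·3.6/1.9 = 38.27.
Steady-state error to a unit ramp: e_ss = 1/K_v = 0.0261.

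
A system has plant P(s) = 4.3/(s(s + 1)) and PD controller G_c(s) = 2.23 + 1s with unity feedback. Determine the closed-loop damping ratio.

Forward path: (2.23 + 1s)·4.3/(s(s+1)). The closed-loop characteristic equation is s² + (1 + 4.3·1)s + 4.3·2.23 = 0.
That is s² + 5.3s + 9.589 = 0, so ω_n = 3.097 rad/s and ζ = 5.3/(2·3.097) = 0.8558.

ζ = 0.856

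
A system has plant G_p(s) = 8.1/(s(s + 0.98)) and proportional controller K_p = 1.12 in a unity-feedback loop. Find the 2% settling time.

T_s ≈ 8.16 s

From 1 + K_pG_p(s) = 0: s² + 0.98s + 9.072 = 0 ⇒ ω_n = 3.012, ζ = 0.1627.
2% settling time T_s ≈ 4/(ζω_n) = 4/0.49 = 8.16 s.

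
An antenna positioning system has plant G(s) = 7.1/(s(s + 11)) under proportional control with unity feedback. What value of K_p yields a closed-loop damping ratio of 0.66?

K_p = 9.78

Closed-loop characteristic equation: s² + 11s + K_p·7.1 = 0.
So ω_n = √(7.1K_p) and 2ζω_n = 11, giving ζ = 11/(2√(7.1K_p)).
Setting ζ = 0.66: √(7.1K_p) = 11/(2·0.66) = 8.333, so K_p = 69.44/7.1 = 9.78.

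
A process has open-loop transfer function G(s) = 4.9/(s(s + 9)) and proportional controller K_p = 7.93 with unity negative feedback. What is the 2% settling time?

From 1 + K_pG(s) = 0: s² + 9s + 38.86 = 0 ⇒ ω_n = 6.234, ζ = 0.7219.
2% settling time T_s ≈ 4/(ζω_n) = 4/4.5 = 0.889 s.

T_s ≈ 0.889 s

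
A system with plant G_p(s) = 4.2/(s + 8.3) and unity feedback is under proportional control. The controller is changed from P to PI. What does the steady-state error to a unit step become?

The integrator makes K_pos = lim_{s→0} C(s)G(s) infinite, so e_ss = 1/(1+K_pos) = 0.

0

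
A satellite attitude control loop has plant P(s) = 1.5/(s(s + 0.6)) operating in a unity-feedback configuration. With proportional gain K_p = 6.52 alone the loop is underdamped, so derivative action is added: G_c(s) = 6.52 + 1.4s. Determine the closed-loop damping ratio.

ζ = 0.432

Forward path: (6.52 + 1.4s)·1.5/(s(s+0.6)). The closed-loop characteristic equation is s² + (0.6 + 1.5·1.4)s + 1.5·6.52 = 0.
That is s² + 2.7s + 9.78 = 0, so ω_n = 3.127 rad/s and ζ = 2.7/(2·3.127) = 0.4317.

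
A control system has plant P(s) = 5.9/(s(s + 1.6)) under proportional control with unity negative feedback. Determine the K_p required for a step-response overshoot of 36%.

From %OS = 100·exp(−πζ/√(1−ζ²)) = 36%, ζ = −ln(0.36)/√(π²+ln²(0.36)) = 0.3093.
Characteristic equation s² + 1.6s + 5.9K_p = 0 gives ζ = 1.6/(2√(5.9K_p)).
Setting ζ = 0.3093: √(5.9K_p) = 1.6/(2·0.3093) = 2.587, so K_p = 6.692/5.9 = 1.13.

K_p = 1.13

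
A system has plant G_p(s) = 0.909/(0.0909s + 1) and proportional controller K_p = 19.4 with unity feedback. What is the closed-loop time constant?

τ = 0.00488 s

Closed loop: T(s) = K_p·G_p/(1+K_p·G_p) = 17.63/(0.0909s + 1 + 17.63), with pole at s = −(1 + 17.63)/0.0909 = −205.
Closed-loop time constant τ = 1/205 = 0.00488 s.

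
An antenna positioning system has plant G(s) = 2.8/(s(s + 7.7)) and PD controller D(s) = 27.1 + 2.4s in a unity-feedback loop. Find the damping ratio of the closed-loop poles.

Forward path: (27.1 + 2.4s)·2.8/(s(s+7.7)). The closed-loop characteristic equation is s² + (7.7 + 2.8·2.4)s + 2.8·27.1 = 0.
That is s² + 14.42s + 75.88 = 0, so ω_n = 8.711 rad/s and ζ = 14.42/(2·8.711) = 0.8277.

ζ = 0.828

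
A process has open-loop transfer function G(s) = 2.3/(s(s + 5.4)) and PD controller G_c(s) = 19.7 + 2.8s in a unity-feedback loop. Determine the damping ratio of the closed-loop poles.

ζ = 0.879

Forward path: (19.7 + 2.8s)·2.3/(s(s+5.4)). The closed-loop characteristic equation is s² + (5.4 + 2.3·2.8)s + 2.3·19.7 = 0.
That is s² + 11.84s + 45.31 = 0, so ω_n = 6.731 rad/s and ζ = 11.84/(2·6.731) = 0.8795.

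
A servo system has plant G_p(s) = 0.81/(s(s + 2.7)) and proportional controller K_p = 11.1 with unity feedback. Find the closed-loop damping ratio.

1 + K_p·G_p(s) = 0 gives s² + 2.7s + 8.991 = 0.
Matching s² + 2ζω_n s + ω_n²: ω_n = √8.991 = 2.998 rad/s and 2ζω_n = 2.7, so ζ = 2.7/(2·2.998) = 0.45.

ζ = 0.45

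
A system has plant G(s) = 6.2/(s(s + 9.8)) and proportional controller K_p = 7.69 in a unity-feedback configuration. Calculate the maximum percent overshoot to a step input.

The closed-loop denominator s² + 9.8s + 47.68 gives ω_n = √47.68 = 6.905 and ζ = 9.8/(2ω_n) = 0.7096.
%OS = 100·exp(−πζ/√(1−ζ²)) = 100·exp(−π·0.7096/√0.4964) = 4.22%.

4.22%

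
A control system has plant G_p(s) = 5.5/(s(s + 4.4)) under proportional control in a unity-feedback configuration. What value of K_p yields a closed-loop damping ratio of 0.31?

K_p = 9.16

Closed-loop characteristic equation: s² + 4.4s + K_p·5.5 = 0.
So ω_n = √(5.5K_p) and 2ζω_n = 4.4, giving ζ = 4.4/(2√(5.5K_p)).
Setting ζ = 0.31: √(5.5K_p) = 4.4/(2·0.31) = 7.097, so K_p = 50.36/5.5 = 9.16.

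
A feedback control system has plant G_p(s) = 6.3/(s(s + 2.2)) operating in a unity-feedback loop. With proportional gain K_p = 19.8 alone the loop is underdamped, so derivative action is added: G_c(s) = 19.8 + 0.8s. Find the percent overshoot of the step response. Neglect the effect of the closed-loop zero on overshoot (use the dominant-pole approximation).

34.1%

Forward path: (19.8 + 0.8s)·6.3/(s(s+2.2)). The closed-loop characteristic equation is s² + (2.2 + 6.3·0.8)s + 6.3·19.8 = 0.
That is s² + 7.24s + 124.7 = 0, so ω_n = 11.17 rad/s and ζ = 7.24/(2·11.17) = 0.3241.
%OS = 100·exp(−πζ/√(1−ζ²)) = 34.1%.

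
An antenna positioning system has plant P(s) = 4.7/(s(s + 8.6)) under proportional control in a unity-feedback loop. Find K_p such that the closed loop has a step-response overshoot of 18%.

From %OS = 100·exp(−πζ/√(1−ζ²)) = 18%, ζ = −ln(0.18)/√(π²+ln²(0.18)) = 0.4791.
Characteristic equation s² + 8.6s + 4.7K_p = 0 gives ζ = 8.6/(2√(4.7K_p)).
Setting ζ = 0.4791: √(4.7K_p) = 8.6/(2·0.4791) = 8.975, so K_p = 80.55/4.7 = 17.1.

K_p = 17.1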